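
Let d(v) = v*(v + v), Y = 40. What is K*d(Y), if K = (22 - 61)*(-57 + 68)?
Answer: -1372800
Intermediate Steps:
K = -429 (K = -39*11 = -429)
d(v) = 2*v² (d(v) = v*(2*v) = 2*v²)
K*d(Y) = -858*40² = -858*1600 = -429*3200 = -1372800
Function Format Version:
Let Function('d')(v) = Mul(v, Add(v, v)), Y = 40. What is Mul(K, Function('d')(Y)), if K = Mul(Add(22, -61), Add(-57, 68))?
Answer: -1372800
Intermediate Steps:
K = -429 (K = Mul(-39, 11) = -429)
Function('d')(v) = Mul(2, Pow(v, 2)) (Function('d')(v) = Mul(v, Mul(2, v)) = Mul(2, Pow(v, 2)))
Mul(K, Function('d')(Y)) = Mul(-429, Mul(2, Pow(40, 2))) = Mul(-429, Mul(2, 1600)) = Mul(-429, 3200) = -1372800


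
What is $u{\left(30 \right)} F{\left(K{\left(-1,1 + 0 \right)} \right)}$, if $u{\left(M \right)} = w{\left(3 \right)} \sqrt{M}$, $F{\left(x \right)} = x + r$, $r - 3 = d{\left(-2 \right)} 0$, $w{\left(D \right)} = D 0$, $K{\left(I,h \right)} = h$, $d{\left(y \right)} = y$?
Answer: $0$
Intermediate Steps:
$w{\left(D \right)} = 0$
$r = 3$ ($r = 3 - 0 = 3 + 0 = 3$)
$F{\left(x \right)} = 3 + x$ ($F{\left(x \right)} = x + 3 = 3 + x$)
$u{\left(M \right)} = 0$ ($u{\left(M \right)} = 0 \sqrt{M} = 0$)
$u{\left(30 \right)} F{\left(K{\left(-1,1 + 0 \right)} \right)} = 0 \left(3 + \left(1 + 0\right)\right) = 0 \left(3 + 1\right) = 0 \cdot 4 = 0$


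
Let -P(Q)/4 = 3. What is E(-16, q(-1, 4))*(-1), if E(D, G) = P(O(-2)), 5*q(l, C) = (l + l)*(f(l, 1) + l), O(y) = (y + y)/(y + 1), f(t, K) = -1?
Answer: 12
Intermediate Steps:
O(y) = 2*y/(1 + y) (O(y) = (2*y)/(1 + y) = 2*y/(1 + y))
q(l, C) = 2*l*(-1 + l)/5 (q(l, C) = ((l + l)*(-1 + l))/5 = ((2*l)*(-1 + l))/5 = (2*l*(-1 + l))/5 = 2*l*(-1 + l)/5)
P(Q) = -12 (P(Q) = -4*3 = -12)
E(D, G) = -12
E(-16, q(-1, 4))*(-1) = -12*(-1) = 12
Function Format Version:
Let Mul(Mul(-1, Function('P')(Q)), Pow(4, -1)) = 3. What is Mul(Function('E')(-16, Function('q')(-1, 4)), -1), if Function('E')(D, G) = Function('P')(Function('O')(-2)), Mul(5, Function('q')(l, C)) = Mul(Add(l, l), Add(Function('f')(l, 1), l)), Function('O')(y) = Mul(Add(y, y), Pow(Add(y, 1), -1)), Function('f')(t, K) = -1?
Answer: 12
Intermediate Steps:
Function('O')(y) = Mul(2, y, Pow(Add(1, y), -1)) (Function('O')(y) = Mul(Mul(2, y), Pow(Add(1, y), -1)) = Mul(2, y, Pow(Add(1, y), -1)))
Function('q')(l, C) = Mul(Rational(2, 5), l, Add(-1, l)) (Function('q')(l, C) = Mul(Rational(1, 5), Mul(Add(l, l), Add(-1, l))) = Mul(Rational(1, 5), Mul(Mul(2, l), Add(-1, l))) = Mul(Rational(1, 5), Mul(2, l, Add(-1, l))) = Mul(Rational(2, 5), l, Add(-1, l)))
Function('P')(Q) = -12 (Function('P')(Q) = Mul(-4, 3) = -12)
Function('E')(D, G) = -12
Mul(Function('E')(-16, Function('q')(-1, 4)), -1) = Mul(-12, -1) = 12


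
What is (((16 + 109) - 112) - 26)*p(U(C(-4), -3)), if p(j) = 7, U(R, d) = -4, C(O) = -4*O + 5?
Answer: -91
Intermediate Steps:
C(O) = 5 - 4*O
(((16 + 109) - 112) - 26)*p(U(C(-4), -3)) = (((16 + 109) - 112) - 26)*7 = ((125 - 112) - 26)*7 = (13 - 26)*7 = -13*7 = -91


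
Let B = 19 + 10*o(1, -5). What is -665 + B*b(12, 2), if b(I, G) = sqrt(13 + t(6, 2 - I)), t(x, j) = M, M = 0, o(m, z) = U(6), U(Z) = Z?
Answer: -665 + 79*sqrt(13) ≈ -380.16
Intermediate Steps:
o(m, z) = 6
t(x, j) = 0
b(I, G) = sqrt(13) (b(I, G) = sqrt(13 + 0) = sqrt(13))
B = 79 (B = 19 + 10*6 = 19 + 60 = 79)
-665 + B*b(12, 2) = -665 + 79*sqrt(13)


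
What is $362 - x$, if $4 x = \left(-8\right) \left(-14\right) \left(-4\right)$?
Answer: $474$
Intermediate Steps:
$x = -112$ ($x = \frac{\left(-8\right) \left(-14\right) \left(-4\right)}{4} = \frac{112 \left(-4\right)}{4} = \frac{1}{4} \left(-448\right) = -112$)
$362 - x = 362 - -112 = 362 + 112 = 474$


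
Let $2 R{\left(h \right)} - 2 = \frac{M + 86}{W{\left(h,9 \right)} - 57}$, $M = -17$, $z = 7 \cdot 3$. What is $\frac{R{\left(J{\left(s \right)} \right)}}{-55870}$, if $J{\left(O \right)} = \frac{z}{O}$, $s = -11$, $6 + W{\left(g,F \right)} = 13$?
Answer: $- \frac{31}{5587000} \approx -5.5486 \cdot 10^{-6}$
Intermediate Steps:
$z = 21$
$W{\left(g,F \right)} = 7$ ($W{\left(g,F \right)} = -6 + 13 = 7$)
$J{\left(O \right)} = \frac{21}{O}$
$R{\left(h \right)} = \frac{31}{100}$ ($R{\left(h \right)} = 1 + \frac{\left(-17 + 86\right) \frac{1}{7 - 57}}{2} = 1 + \frac{69 \frac{1}{-50}}{2} = 1 + \frac{69 \left(- \frac{1}{50}\right)}{2} = 1 + \frac{1}{2} \left(- \frac{69}{50}\right) = 1 - \frac{69}{100} = \frac{31}{100}$)
$\frac{R{\left(J{\left(s \right)} \right)}}{-55870} = \frac{31}{100 \left(-55870\right)} = \frac{31}{100} \left(- \frac{1}{55870}\right) = - \frac{31}{5587000}$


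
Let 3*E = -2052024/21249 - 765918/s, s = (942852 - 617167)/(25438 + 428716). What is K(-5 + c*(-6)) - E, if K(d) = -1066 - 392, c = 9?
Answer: 2453916886125586/6920480565 ≈ 3.5459e+5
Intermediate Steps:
s = 325685/454154 ≈ 0.71712
K(d) = -1458
E = -2464006946789356/6920480565 (E = (-2052024/21249 - 765918/325685/454154)/3 = (-2052024*1/21249 - 765918*454154/325685)/3 = (-684008/7083 - 347844723372/325685)/3 = (1/3)*(-2464006946789356/2306826855) = -2464006946789356/6920480565 ≈ -3.5605e+5)
K(-5 + c*(-6)) - E = -1458 - 1*(-2464006946789356/6920480565) = -1458 + 2464006946789356/6920480565 = 2453916886125586/6920480565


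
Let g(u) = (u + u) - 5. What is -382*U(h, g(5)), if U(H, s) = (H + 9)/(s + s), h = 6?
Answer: -573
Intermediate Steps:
g(u) = -5 + 2*u (g(u) = 2*u - 5 = -5 + 2*u)
U(H, s) = (9 + H)/(2*s) (U(H, s) = (9 + H)/((2*s)) = (9 + H)*(1/(2*s)) = (9 + H)/(2*s))
-382*U(h, g(5)) = -191*(9 + 6)/(-5 + 2*5) = -191*15/(-5 + 10) = -191*15/5 = -382*3/2 = -573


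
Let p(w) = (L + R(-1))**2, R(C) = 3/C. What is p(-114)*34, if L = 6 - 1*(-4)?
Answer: 1666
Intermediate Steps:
L = 10 (L = 6 + 4 = 10)
p(w) = 49 (p(w) = (10 + 3/(-1))**2 = (10 + 3*(-1))**2 = (10 - 3)**2 = 7**2 = 49)
p(-114)*34 = 49*34 = 1666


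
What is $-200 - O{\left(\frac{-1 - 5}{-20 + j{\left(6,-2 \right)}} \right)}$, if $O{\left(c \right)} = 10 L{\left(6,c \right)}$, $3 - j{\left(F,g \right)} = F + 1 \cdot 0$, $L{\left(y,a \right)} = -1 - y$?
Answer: $-130$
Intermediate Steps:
$j{\left(F,g \right)} = 3 - F$ ($j{\left(F,g \right)} = 3 - \left(F + 1 \cdot 0\right) = 3 - \left(F + 0\right) = 3 - F$)
$O{\left(c \right)} = -70$ ($O{\left(c \right)} = 10 \left(-1 - 6\right) = 10 \left(-7\right) = -70$)
$-200 - O{\left(\frac{-1 - 5}{-20 + j{\left(6,-2 \right)}} \right)} = -200 - -70 = -200 + 70 = -130$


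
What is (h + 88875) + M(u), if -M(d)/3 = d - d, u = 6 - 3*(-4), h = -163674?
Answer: -74799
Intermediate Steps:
u = 18 (u = 6 + 12 = 18)
M(d) = 0 (M(d) = -3*(d - d) = -3*0 = 0)
(h + 88875) + M(u) = (-163674 + 88875) + 0 = -74799 + 0 = -74799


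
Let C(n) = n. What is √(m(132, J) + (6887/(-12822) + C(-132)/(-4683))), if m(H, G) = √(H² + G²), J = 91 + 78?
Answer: √(-203883023059338 + 400605909280164*√45985)/20015142 ≈ 14.626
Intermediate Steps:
J = 169
m(H, G) = √(G² + H²)
√(m(132, J) + (6887/(-12822) + C(-132)/(-4683))) = √(√(169² + 132²) + (6887/(-12822) - 132/(-4683))) = √(√(28561 + 17424) + (6887*(-1/12822) - 132*(-1/4683))) = √(√45985 + (-6887/12822 + 44/1561)) = √(√45985 - 10186439/20015142) = √(-10186439/20015142 + √45985)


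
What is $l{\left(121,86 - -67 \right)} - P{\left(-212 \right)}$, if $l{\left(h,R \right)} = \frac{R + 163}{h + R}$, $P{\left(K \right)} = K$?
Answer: $\frac{29202}{137} \approx 213.15$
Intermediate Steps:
$l{\left(h,R \right)} = \frac{163 + R}{R + h}$
$l{\left(121,86 - -67 \right)} - P{\left(-212 \right)} = \frac{163 + \left(86 - -67\right)}{\left(86 - -67\right) + 121} - -212 = \frac{163 + \left(86 + 67\right)}{\left(86 + 67\right) + 121} + 212 = \frac{163 + 153}{153 + 121} + 212 = \frac{1}{274} \cdot 316 + 212 = \frac{158}{137} + 212 = \frac{29202}{137}$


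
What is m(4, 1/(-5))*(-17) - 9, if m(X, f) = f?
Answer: -28/5 ≈ -5.6000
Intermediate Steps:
m(4, 1/(-5))*(-17) - 9 = -17/(-5) - 9 = -1/5*(-17) - 9 = 17/5 - 9 = -28/5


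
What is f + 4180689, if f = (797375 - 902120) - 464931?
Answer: 3611013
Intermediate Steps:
f = -569676 (f = -104745 - 464931 = -569676)
f + 4180689 = -569676 + 4180689 = 3611013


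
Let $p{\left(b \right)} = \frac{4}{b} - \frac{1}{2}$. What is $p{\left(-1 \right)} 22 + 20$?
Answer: $-79$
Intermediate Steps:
$p{\left(b \right)} = - \frac{1}{2} + \frac{4}{b}$ ($p{\left(b \right)} = \frac{4}{b} - \frac{1}{2} = - \frac{1}{2} + \frac{4}{b}$)
$p{\left(-1 \right)} 22 + 20 = \frac{8 - -1}{2 \left(-1\right)} 22 + 20 = \frac{1}{2} \left(-1\right) \left(8 + 1\right) 22 + 20 = \frac{1}{2} \left(-1\right) 9 \cdot 22 + 20 = \left(- \frac{9}{2}\right) 22 + 20 = -99 + 20 = -79$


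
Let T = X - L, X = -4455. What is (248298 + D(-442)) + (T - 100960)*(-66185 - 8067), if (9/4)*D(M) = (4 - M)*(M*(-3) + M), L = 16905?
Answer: 81746353498/9 ≈ 9.0829e+9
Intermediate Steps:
T = -21360 (T = -4455 - 1*16905 = -4455 - 16905 = -21360)
D(M) = -8*M*(4 - M)/9 (D(M) = 4*((4 - M)*(M*(-3) + M))/9 = 4*((4 - M)*(-3*M + M))/9 = 4*((4 - M)*(-2*M))/9 = 4*(-2*M*(4 - M))/9 = -8*M*(4 - M)/9)
(248298 + D(-442)) + (T - 100960)*(-66185 - 8067) = (248298 + (8/9)*(-442)*(-4 - 442)) + (-21360 - 100960)*(-66185 - 8067) = (248298 + (8/9)*(-442)*(-446)) - 122320*(-74252) = (248298 + 1577056/9) + 9082504640 = 3811738/9 + 9082504640 = 81746353498/9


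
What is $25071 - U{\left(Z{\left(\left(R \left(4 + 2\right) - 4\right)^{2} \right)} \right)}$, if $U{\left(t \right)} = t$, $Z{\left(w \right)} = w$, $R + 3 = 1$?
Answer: $24815$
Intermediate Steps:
$R = -2$ ($R = -3 + 1 = -2$)
$25071 - U{\left(Z{\left(\left(R \left(4 + 2\right) - 4\right)^{2} \right)} \right)} = 25071 - \left(- 2 \left(4 + 2\right) - 4\right)^{2} = 25071 - \left(\left(-2\right) 6 - 4\right)^{2} = 25071 - \left(-12 - 4\right)^{2} = 25071 - \left(-16\right)^{2} = 25071 - 256 = 24815$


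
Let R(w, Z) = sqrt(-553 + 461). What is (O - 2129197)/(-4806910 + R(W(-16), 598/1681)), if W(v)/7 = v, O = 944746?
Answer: 948924892735/3851063958032 + 394817*I*sqrt(23)/3851063958032 ≈ 0.24641 + 4.9168e-7*I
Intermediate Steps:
W(v) = 7*v
R(w, Z) = 2*I*sqrt(23) (R(w, Z) = sqrt(-92) = 2*I*sqrt(23))
(O - 2129197)/(-4806910 + R(W(-16), 598/1681)) = (944746 - 2129197)/(-4806910 + 2*I*sqrt(23)) = -1184451/(-4806910 + 2*I*sqrt(23))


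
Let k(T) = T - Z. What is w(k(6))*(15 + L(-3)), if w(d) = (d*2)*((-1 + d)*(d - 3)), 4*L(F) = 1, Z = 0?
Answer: 2745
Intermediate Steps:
k(T) = T (k(T) = T - 1*0 = T + 0 = T)
L(F) = ¼ (L(F) = (¼)*1 = ¼)
w(d) = 2*d*(-1 + d)*(-3 + d) (w(d) = (2*d)*((-1 + d)*(-3 + d)) = 2*d*(-1 + d)*(-3 + d))
w(k(6))*(15 + L(-3)) = (2*6*(3 + 6² - 4*6))*(15 + ¼) = (2*6*(3 + 36 - 24))*(61/4) = (2*6*15)*(61/4) = 180*(61/4) = 2745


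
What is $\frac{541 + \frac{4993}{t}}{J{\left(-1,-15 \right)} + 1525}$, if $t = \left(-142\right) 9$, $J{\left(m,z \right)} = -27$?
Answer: $\frac{6415}{17892} \approx 0.35854$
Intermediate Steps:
$t = -1278$
$\frac{541 + \frac{4993}{t}}{J{\left(-1,-15 \right)} + 1525} = \frac{541 + \frac{4993}{-1278}}{-27 + 1525} = \frac{541 + 4993 \left(- \frac{1}{1278}\right)}{1498} = \left(541 - \frac{4993}{1278}\right) \frac{1}{1498} = \frac{686405}{1278} \cdot \frac{1}{1498} = \frac{6415}{17892}$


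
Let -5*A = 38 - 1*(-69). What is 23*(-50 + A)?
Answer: -8211/5 ≈ -1642.2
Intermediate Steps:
A = -107/5 (A = -(38 - 1*(-69))/5 = -(38 + 69)/5 = -⅕*107 = -107/5 ≈ -21.400)
23*(-50 + A) = 23*(-50 - 107/5) = 23*(-357/5) = -8211/5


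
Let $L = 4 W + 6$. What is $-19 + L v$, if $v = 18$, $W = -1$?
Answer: $17$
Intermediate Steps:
$L = 2$ ($L = 4 \left(-1\right) + 6 = -4 + 6 = 2$)
$-19 + L v = -19 + 2 \cdot 18 = -19 + 36 = 17$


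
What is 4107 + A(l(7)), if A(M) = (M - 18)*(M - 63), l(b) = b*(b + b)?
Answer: 6907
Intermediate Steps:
l(b) = 2*b**2 (l(b) = b*(2*b) = 2*b**2)
A(M) = (-63 + M)*(-18 + M) (A(M) = (-18 + M)*(-63 + M) = (-63 + M)*(-18 + M))
4107 + A(l(7)) = 4107 + (1134 + (2*7**2)**2 - 162*7**2) = 4107 + (1134 + (2*49)**2 - 162*49) = 4107 + (1134 + 98**2 - 81*98) = 4107 + (1134 + 9604 - 7938) = 4107 + 2800 = 6907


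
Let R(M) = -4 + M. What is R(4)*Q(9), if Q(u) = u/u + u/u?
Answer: 0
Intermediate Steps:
Q(u) = 2 (Q(u) = 1 + 1 = 2)
R(4)*Q(9) = (-4 + 4)*2 = 0*2 = 0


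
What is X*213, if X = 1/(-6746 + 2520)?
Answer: -213/4226 ≈ -0.050402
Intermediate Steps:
X = -1/4226 (X = 1/(-4226) = -1/4226 ≈ -0.00023663)
X*213 = -1/4226*213 = -213/4226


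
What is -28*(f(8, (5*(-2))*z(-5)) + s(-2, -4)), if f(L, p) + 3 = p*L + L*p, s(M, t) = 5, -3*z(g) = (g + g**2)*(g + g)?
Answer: 895832/3 ≈ 2.9861e+5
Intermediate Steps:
z(g) = -2*g*(g + g**2)/3 (z(g) = -(g + g**2)*(g + g)/3 = -(g + g**2)*2*g/3 = -2*g*(g + g**2)/3)
f(L, p) = -3 + 2*L*p (f(L, p) = -3 + (p*L + L*p) = -3 + (L*p + L*p) = -3 + 2*L*p)
-28*(f(8, (5*(-2))*z(-5)) + s(-2, -4)) = -28*((-3 + 2*8*((5*(-2))*((2/3)*(-5)**2*(-1 - 1*(-5))))) + 5) = -28*((-3 + 2*8*(-20*25*(-1 + 5)/3)) + 5) = -28*((-3 + 2*8*(-20*25*4/3)) + 5) = -28*((-3 + 2*8*(-10*200/3)) + 5) = -28*((-3 + 2*8*(-2000/3)) + 5) = -28*((-3 - 32000/3) + 5) = -28*(-32009/3 + 5) = -28*(-31994/3) = 895832/3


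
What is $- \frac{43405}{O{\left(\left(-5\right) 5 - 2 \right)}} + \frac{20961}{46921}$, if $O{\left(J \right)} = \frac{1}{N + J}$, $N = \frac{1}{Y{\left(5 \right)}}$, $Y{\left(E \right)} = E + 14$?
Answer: $\frac{1042742672819}{891499} \approx 1.1697 \cdot 10^{6}$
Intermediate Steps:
$Y{\left(E \right)} = 14 + E$
$N = \frac{1}{19}$ ($N = \frac{1}{14 + 5} = \frac{1}{19} \approx 0.052632$)
$O{\left(J \right)} = \frac{1}{\frac{1}{19} + J}$
$- \frac{43405}{O{\left(\left(-5\right) 5 - 2 \right)}} + \frac{20961}{46921} = - \frac{43405}{19 \frac{1}{1 + 19 \left(\left(-5\right) 5 - 2\right)}} + \frac{20961}{46921} = - \frac{43405}{19 \frac{1}{1 + 19 \left(-25 - 2\right)}} + 20961 \cdot \frac{1}{46921} = - \frac{43405}{19 \frac{1}{1 + 19 \left(-27\right)}} + \frac{20961}{46921} = - \frac{43405}{19 \frac{1}{1 - 513}} + \frac{20961}{46921} = - \frac{43405}{19 \frac{1}{-512}} + \frac{20961}{46921} = - \frac{43405}{19 \left(- \frac{1}{512}\right)} + \frac{20961}{46921} = - \frac{43405}{- \frac{19}{512}} + \frac{20961}{46921} = \left(-43405\right) \left(- \frac{512}{19}\right) + \frac{20961}{46921} = \frac{22223360}{19} + \frac{20961}{46921} = \frac{1042742672819}{891499}$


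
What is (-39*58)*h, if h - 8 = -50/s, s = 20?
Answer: -12441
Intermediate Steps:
h = 11/2 (h = 8 - 50/20 = 8 - 50*1/20 = 8 - 5/2 = 11/2 ≈ 5.5000)
(-39*58)*h = -39*58*(11/2) = -2262*11/2 = -12441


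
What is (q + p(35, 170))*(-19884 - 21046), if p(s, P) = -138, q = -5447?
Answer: 228594050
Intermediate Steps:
(q + p(35, 170))*(-19884 - 21046) = (-5447 - 138)*(-19884 - 21046) = -5585*(-40930) = 228594050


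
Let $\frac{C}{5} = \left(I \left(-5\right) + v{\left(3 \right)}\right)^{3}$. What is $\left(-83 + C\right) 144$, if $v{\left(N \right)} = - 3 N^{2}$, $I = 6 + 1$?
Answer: $-171608112$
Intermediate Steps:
$I = 7$
$C = -1191640$ ($C = 5 \left(7 \left(-5\right) - 3 \cdot 3^{2}\right)^{3} = 5 \left(-35 - 27\right)^{3} = 5 \left(-62\right)^{3} = 5 \left(-238328\right) = -1191640$)
$\left(-83 + C\right) 144 = \left(-83 - 1191640\right) 144 = \left(-1191723\right) 144 = -171608112$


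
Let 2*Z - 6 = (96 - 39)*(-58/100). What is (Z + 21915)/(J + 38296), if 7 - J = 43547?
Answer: -730049/174800 ≈ -4.1765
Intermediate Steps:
Z = -1353/100 (Z = 3 + ((96 - 39)*(-58/100))/2 = 3 + (57*(-58*1/100))/2 = 3 + (57*(-29/50))/2 = 3 + (1/2)*(-1653/50) = 3 - 1653/100 = -1353/100 ≈ -13.530)
J = -43540 (J = 7 - 1*43547 = 7 - 43547 = -43540)
(Z + 21915)/(J + 38296) = (-1353/100 + 21915)/(-43540 + 38296) = (2190147/100)/(-5244) = (2190147/100)*(-1/5244) = -730049/174800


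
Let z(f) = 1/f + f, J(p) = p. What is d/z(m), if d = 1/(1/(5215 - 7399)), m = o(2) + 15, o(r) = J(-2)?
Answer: -14196/85 ≈ -167.01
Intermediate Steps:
o(r) = -2
m = 13 (m = -2 + 15 = 13)
z(f) = f + 1/f
d = -2184 (d = 1/(1/(-2184)) = 1/(-1/2184) = -2184)
d/z(m) = -2184/(13 + 1/13) = -2184/170/13 = -2184*13/170 = -14196/85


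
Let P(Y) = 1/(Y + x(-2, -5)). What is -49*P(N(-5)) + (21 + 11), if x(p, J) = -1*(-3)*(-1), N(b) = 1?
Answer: 113/2 ≈ 56.500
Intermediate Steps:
x(p, J) = -3 (x(p, J) = 3*(-1) = -3)
P(Y) = 1/(-3 + Y) (P(Y) = 1/(Y - 3) = 1/(-3 + Y))
-49*P(N(-5)) + (21 + 11) = -49/(-3 + 1) + (21 + 11) = -49/(-2) + 32 = -49*(-½) + 32 = 49/2 + 32 = 113/2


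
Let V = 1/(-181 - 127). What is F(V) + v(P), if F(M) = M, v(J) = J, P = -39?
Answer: -12013/308 ≈ -39.003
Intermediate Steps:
V = -1/308 (V = 1/(-308) = -1/308 ≈ -0.0032468)
F(V) + v(P) = -1/308 - 39 = -12013/308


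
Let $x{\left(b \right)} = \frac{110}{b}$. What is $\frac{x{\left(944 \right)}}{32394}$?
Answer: $\frac{55}{15289968} \approx 3.5971 \cdot 10^{-6}$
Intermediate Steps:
$\frac{x{\left(944 \right)}}{32394} = \frac{110 \cdot \frac{1}{944}}{32394} = 110 \cdot \frac{1}{944} \cdot \frac{1}{32394} = \frac{55}{472} \cdot \frac{1}{32394} = \frac{55}{15289968}$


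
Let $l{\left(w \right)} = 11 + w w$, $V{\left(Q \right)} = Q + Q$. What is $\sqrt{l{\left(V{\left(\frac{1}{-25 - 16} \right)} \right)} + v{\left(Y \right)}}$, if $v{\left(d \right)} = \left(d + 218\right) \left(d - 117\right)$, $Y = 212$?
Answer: $\frac{\sqrt{68687345}}{41} \approx 202.14$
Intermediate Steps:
$V{\left(Q \right)} = 2 Q$
$l{\left(w \right)} = 11 + w^{2}$
$v{\left(d \right)} = \left(-117 + d\right) \left(218 + d\right)$ ($v{\left(d \right)} = \left(218 + d\right) \left(-117 + d\right) = \left(-117 + d\right) \left(218 + d\right)$)
$\sqrt{l{\left(V{\left(\frac{1}{-25 - 16} \right)} \right)} + v{\left(Y \right)}} = \sqrt{\left(11 + \left(\frac{2}{-25 - 16}\right)^{2}\right) + \left(-25506 + 212^{2} + 101 \cdot 212\right)} = \sqrt{\left(11 + \left(\frac{2}{-41}\right)^{2}\right) + \left(-25506 + 44944 + 21412\right)} = \sqrt{\left(11 + \left(2 \left(- \frac{1}{41}\right)\right)^{2}\right) + 40850} = \sqrt{\left(11 + \left(- \frac{2}{41}\right)^{2}\right) + 40850} = \sqrt{\left(11 + \frac{4}{1681}\right) + 40850} = \sqrt{\frac{18495}{1681} + 40850} = \sqrt{\frac{68687345}{1681}} = \frac{\sqrt{68687345}}{41}$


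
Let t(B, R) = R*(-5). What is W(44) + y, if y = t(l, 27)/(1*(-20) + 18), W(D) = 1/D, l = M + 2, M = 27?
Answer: 2971/44 ≈ 67.523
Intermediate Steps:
l = 29 (l = 27 + 2 = 29)
t(B, R) = -5*R
y = 135/2 (y = (-5*27)/(1*(-20) + 18) = -135/(-20 + 18) = -135/(-2) = -135*(-½) = 135/2 ≈ 67.500)
W(44) + y = 1/44 + 135/2 = 2971/44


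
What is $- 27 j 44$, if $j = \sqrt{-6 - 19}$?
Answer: $- 5940 i \approx - 5940.0 i$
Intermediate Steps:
$j = 5 i$ ($j = \sqrt{-25} = 5 i \approx 5.0 i$)
$- 27 j 44 = - 27 \cdot 5 i 44 = - 135 i 44 = - 5940 i$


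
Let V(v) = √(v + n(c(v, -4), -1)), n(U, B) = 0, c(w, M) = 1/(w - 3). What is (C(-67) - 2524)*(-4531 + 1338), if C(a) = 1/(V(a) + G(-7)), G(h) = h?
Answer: 934881663/116 + 3193*I*√67/116 ≈ 8.0593e+6 + 225.31*I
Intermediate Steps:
c(w, M) = 1/(-3 + w)
V(v) = √v (V(v) = √(v + 0) = √v)
C(a) = 1/(-7 + √a) (C(a) = 1/(√a - 7) = 1/(-7 + √a))
(C(-67) - 2524)*(-4531 + 1338) = (1/(-7 + √(-67)) - 2524)*(-4531 + 1338) = (1/(-7 + I*√67) - 2524)*(-3193) = (-2524 + 1/(-7 + I*√67))*(-3193) = 8059132 - 3193/(-7 + I*√67)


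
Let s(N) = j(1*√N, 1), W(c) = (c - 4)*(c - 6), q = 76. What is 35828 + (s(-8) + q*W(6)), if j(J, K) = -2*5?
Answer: 35818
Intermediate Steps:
j(J, K) = -10
W(c) = (-6 + c)*(-4 + c) (W(c) = (-4 + c)*(-6 + c) = (-6 + c)*(-4 + c))
s(N) = -10
35828 + (s(-8) + q*W(6)) = 35828 + (-10 + 76*(24 + 6² - 10*6)) = 35828 + (-10 + 76*(24 + 36 - 60)) = 35828 + (-10 + 76*0) = 35828 + (-10 + 0) = 35828 - 10 = 35818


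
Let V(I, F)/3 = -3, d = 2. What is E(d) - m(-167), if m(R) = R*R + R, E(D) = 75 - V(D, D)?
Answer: -27638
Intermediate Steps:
V(I, F) = -9 (V(I, F) = 3*(-3) = -9)
E(D) = 84 (E(D) = 75 - 1*(-9) = 75 + 9 = 84)
m(R) = R + R² (m(R) = R² + R = R + R²)
E(d) - m(-167) = 84 - (-167)*(1 - 167) = 84 - (-167)*(-166) = 84 - 1*27722 = 84 - 27722 = -27638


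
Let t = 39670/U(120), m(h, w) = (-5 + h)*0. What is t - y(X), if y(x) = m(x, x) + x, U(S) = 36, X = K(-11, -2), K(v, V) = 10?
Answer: 19655/18 ≈ 1091.9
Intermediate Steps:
m(h, w) = 0
X = 10
t = 19835/18 (t = 39670/36 = 39670*(1/36) = 19835/18 ≈ 1101.9)
y(x) = x (y(x) = 0 + x = x)
t - y(X) = 19835/18 - 1*10 = 19835/18 - 10 = 19655/18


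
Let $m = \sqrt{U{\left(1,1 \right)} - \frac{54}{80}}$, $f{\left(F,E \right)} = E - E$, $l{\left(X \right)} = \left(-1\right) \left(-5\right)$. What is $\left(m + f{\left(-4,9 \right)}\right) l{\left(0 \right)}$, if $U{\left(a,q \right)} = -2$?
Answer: $\frac{i \sqrt{1070}}{4} \approx 8.1777 i$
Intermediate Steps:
$l{\left(X \right)} = 5$
$f{\left(F,E \right)} = 0$
$m = \frac{i \sqrt{1070}}{20}$ ($m = \sqrt{-2 - \frac{54}{80}} = \sqrt{-2 - \frac{27}{40}} = \sqrt{- \frac{107}{40}} = \frac{i \sqrt{1070}}{20} \approx 1.6355 i$)
$\left(m + f{\left(-4,9 \right)}\right) l{\left(0 \right)} = \left(\frac{i \sqrt{1070}}{20} + 0\right) 5 = \frac{i \sqrt{1070}}{20} \cdot 5 = \frac{i \sqrt{1070}}{4}$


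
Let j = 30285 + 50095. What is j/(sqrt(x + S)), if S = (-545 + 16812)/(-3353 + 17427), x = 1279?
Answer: 80380*sqrt(253570033562)/18016913 ≈ 2246.6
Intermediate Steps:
S = 16267/14074 ≈ 1.1558
j = 80380
j/(sqrt(x + S)) = 80380/(sqrt(1279 + 16267/14074)) = 80380/(sqrt(18016913/14074)) = 80380/((sqrt(253570033562)/14074)) = 80380*(sqrt(253570033562)/18016913) = 80380*sqrt(253570033562)/18016913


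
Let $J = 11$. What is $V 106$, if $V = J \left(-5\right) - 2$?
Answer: $-6042$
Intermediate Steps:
$V = -57$ ($V = 11 \left(-5\right) - 2 = -55 - 2 = -57$)
$V 106 = \left(-57\right) 106 = -6042$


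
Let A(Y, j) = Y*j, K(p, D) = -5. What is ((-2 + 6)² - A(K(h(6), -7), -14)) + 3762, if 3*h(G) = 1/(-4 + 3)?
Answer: 3708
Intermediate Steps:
h(G) = -⅓ (h(G) = 1/(3*(-4 + 3)) = (⅓)/(-1) = (⅓)*(-1) = -⅓)
((-2 + 6)² - A(K(h(6), -7), -14)) + 3762 = ((-2 + 6)² - (-5)*(-14)) + 3762 = (4² - 1*70) + 3762 = (16 - 70) + 3762 = -54 + 3762 = 3708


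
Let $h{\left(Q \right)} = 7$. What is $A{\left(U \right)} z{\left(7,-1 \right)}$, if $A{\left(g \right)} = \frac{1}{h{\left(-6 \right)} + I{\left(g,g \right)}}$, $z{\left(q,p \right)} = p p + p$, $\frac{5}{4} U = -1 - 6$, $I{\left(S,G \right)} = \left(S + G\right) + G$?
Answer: $0$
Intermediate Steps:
$I{\left(S,G \right)} = S + 2 G$ ($I{\left(S,G \right)} = \left(G + S\right) + G = S + 2 G$)
$U = - \frac{28}{5}$ ($U = \frac{4 \left(-1 - 6\right)}{5} = \frac{4}{5} \left(-7\right) = - \frac{28}{5} \approx -5.6$)
$z{\left(q,p \right)} = p + p^{2}$ ($z{\left(q,p \right)} = p^{2} + p = p + p^{2}$)
$A{\left(g \right)} = \frac{1}{7 + 3 g}$ ($A{\left(g \right)} = \frac{1}{7 + \left(g + 2 g\right)} = \frac{1}{7 + 3 g}$)
$A{\left(U \right)} z{\left(7,-1 \right)} = \frac{\left(-1\right) \left(1 - 1\right)}{7 + 3 \left(- \frac{28}{5}\right)} = \frac{\left(-1\right) 0}{7 - \frac{84}{5}} = \frac{1}{- \frac{49}{5}} \cdot 0 = \left(- \frac{5}{49}\right) 0 = 0$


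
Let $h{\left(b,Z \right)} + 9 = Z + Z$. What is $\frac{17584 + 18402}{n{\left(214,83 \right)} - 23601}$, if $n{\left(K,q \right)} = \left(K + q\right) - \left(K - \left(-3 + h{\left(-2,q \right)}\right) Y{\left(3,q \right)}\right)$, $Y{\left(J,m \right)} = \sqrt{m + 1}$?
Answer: $- \frac{19234517}{12525095} - \frac{251902 \sqrt{21}}{12525095} \approx -1.6278$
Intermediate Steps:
$Y{\left(J,m \right)} = \sqrt{1 + m}$
$h{\left(b,Z \right)} = -9 + 2 Z$ ($h{\left(b,Z \right)} = -9 + \left(Z + Z\right) = -9 + 2 Z$)
$n{\left(K,q \right)} = q + \sqrt{1 + q} \left(-12 + 2 q\right)$ ($n{\left(K,q \right)} = \left(K + q\right) - \left(K - \left(-3 + \left(-9 + 2 q\right)\right) \sqrt{1 + q}\right) = \left(K + q\right) - \left(K - \left(-12 + 2 q\right) \sqrt{1 + q}\right) = \left(K + q\right) - \left(K - \sqrt{1 + q} \left(-12 + 2 q\right)\right) = q + \sqrt{1 + q} \left(-12 + 2 q\right)$)
$\frac{17584 + 18402}{n{\left(214,83 \right)} - 23601} = \frac{17584 + 18402}{\left(83 - 12 \sqrt{1 + 83} + 2 \cdot 83 \sqrt{1 + 83}\right) - 23601} = \frac{35986}{\left(83 - 12 \sqrt{84} + 2 \cdot 83 \sqrt{84}\right) - 23601} = \frac{35986}{\left(83 - 12 \cdot 2 \sqrt{21} + 2 \cdot 83 \cdot 2 \sqrt{21}\right) - 23601} = \frac{35986}{\left(83 - 24 \sqrt{21} + 332 \sqrt{21}\right) - 23601} = \frac{35986}{\left(83 + 308 \sqrt{21}\right) - 23601} = \frac{35986}{-23518 + 308 \sqrt{21}}$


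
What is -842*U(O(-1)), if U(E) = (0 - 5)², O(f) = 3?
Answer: -21050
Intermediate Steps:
U(E) = 25 (U(E) = (-5)² = 25)
-842*U(O(-1)) = -842*25 = -21050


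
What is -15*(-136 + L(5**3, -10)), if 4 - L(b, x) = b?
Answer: 3855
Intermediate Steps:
L(b, x) = 4 - b
-15*(-136 + L(5**3, -10)) = -15*(-136 + (4 - 1*5**3)) = -15*(-136 + (4 - 1*125)) = -15*(-136 + (4 - 125)) = -15*(-136 - 121) = -15*(-257) = 3855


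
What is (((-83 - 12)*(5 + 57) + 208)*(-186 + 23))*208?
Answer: 192642528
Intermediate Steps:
(((-83 - 12)*(5 + 57) + 208)*(-186 + 23))*208 = ((-95*62 + 208)*(-163))*208 = ((-5890 + 208)*(-163))*208 = -5682*(-163)*208 = 926166*208 = 192642528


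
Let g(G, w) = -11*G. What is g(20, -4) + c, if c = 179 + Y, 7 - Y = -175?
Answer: 141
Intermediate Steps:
Y = 182 (Y = 7 - 1*(-175) = 7 + 175 = 182)
c = 361 (c = 179 + 182 = 361)
g(20, -4) + c = -11*20 + 361 = -220 + 361 = 141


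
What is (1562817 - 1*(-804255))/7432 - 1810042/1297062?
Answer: 14696090915/46345023 ≈ 317.10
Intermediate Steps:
(1562817 - 1*(-804255))/7432 - 1810042/1297062 = (1562817 + 804255)*(1/7432) - 1810042*1/1297062 = 2367072*(1/7432) - 69617/49887 = 295884/929 - 69617/49887 = 14696090915/46345023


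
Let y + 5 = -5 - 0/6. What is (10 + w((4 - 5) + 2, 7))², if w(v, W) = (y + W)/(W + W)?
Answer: 18769/196 ≈ 95.760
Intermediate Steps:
y = -10 (y = -5 + (-5 - 0/6) = -5 + (-5 - 1*0) = -5 + (-5 + 0) = -5 - 5 = -10)
w(v, W) = (-10 + W)/(2*W) (w(v, W) = (-10 + W)/(W + W) = (-10 + W)/((2*W)) = (-10 + W)*(1/(2*W)) = (-10 + W)/(2*W))
(10 + w((4 - 5) + 2, 7))² = (10 + (½)*(-10 + 7)/7)² = (10 + (½)*(⅐)*(-3))² = (10 - 3/14)² = (137/14)² = 18769/196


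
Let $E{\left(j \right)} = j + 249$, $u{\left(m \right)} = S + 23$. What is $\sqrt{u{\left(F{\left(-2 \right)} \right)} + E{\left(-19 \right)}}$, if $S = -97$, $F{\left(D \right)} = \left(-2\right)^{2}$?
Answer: $2 \sqrt{39} \approx 12.49$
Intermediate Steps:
$F{\left(D \right)} = 4$
$u{\left(m \right)} = -74$ ($u{\left(m \right)} = -97 + 23 = -74$)
$E{\left(j \right)} = 249 + j$
$\sqrt{u{\left(F{\left(-2 \right)} \right)} + E{\left(-19 \right)}} = \sqrt{-74 + \left(249 - 19\right)} = \sqrt{-74 + 230} = \sqrt{156} = 2 \sqrt{39}$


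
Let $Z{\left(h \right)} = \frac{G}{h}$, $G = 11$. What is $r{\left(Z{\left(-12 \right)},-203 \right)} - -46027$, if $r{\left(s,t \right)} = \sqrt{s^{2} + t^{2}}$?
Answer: $46027 + \frac{\sqrt{5934217}}{12} \approx 46230.0$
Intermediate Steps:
$Z{\left(h \right)} = \frac{11}{h}$
$r{\left(Z{\left(-12 \right)},-203 \right)} - -46027 = \sqrt{\left(\frac{11}{-12}\right)^{2} + \left(-203\right)^{2}} - -46027 = \sqrt{\left(11 \left(- \frac{1}{12}\right)\right)^{2} + 41209} + 46027 = \sqrt{\left(- \frac{11}{12}\right)^{2} + 41209} + 46027 = \sqrt{\frac{121}{144} + 41209} + 46027 = \sqrt{\frac{5934217}{144}} + 46027 = \frac{\sqrt{5934217}}{12} + 46027 = 46027 + \frac{\sqrt{5934217}}{12}$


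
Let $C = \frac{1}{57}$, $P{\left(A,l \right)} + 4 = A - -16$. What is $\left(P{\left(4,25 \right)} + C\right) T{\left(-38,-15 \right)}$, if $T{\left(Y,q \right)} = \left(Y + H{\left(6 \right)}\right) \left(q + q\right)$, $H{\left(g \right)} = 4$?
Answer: $\frac{310420}{19} \approx 16338.0$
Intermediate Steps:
$P{\left(A,l \right)} = 12 + A$ ($P{\left(A,l \right)} = -4 + \left(A - -16\right) = -4 + \left(A + 16\right) = -4 + \left(16 + A\right) = 12 + A$)
$T{\left(Y,q \right)} = 2 q \left(4 + Y\right)$ ($T{\left(Y,q \right)} = \left(Y + 4\right) \left(q + q\right) = \left(4 + Y\right) 2 q = 2 q \left(4 + Y\right)$)
$C = \frac{1}{57} \approx 0.017544$
$\left(P{\left(4,25 \right)} + C\right) T{\left(-38,-15 \right)} = \left(\left(12 + 4\right) + \frac{1}{57}\right) 2 \left(-15\right) \left(4 - 38\right) = \left(16 + \frac{1}{57}\right) 2 \left(-15\right) \left(-34\right) = \frac{913}{57} \cdot 1020 = \frac{310420}{19}$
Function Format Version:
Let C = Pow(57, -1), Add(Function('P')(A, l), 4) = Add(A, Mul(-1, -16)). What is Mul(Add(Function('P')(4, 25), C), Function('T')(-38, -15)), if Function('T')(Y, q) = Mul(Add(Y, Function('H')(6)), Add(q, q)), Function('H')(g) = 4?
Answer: Rational(310420, 19) ≈ 16338.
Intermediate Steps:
Function('P')(A, l) = Add(12, A) (Function('P')(A, l) = Add(-4, Add(A, Mul(-1, -16))) = Add(-4, Add(A, 16)) = Add(-4, Add(16, A)) = Add(12, A))
Function('T')(Y, q) = Mul(2, q, Add(4, Y)) (Function('T')(Y, q) = Mul(Add(Y, 4), Add(q, q)) = Mul(Add(4, Y), Mul(2, q)) = Mul(2, q, Add(4, Y)))
C = Rational(1, 57) ≈ 0.017544
Mul(Add(Function('P')(4, 25), C), Function('T')(-38, -15)) = Mul(Add(Add(12, 4), Rational(1, 57)), Mul(2, -15, Add(4, -38))) = Mul(Add(16, Rational(1, 57)), Mul(2, -15, -34)) = Mul(Rational(913, 57), 1020) = Rational(310420, 19)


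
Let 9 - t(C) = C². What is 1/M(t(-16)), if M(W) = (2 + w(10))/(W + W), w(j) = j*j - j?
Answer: -247/46 ≈ -5.3696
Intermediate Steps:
w(j) = j² - j
t(C) = 9 - C²
M(W) = 46/W (M(W) = (2 + 10*(-1 + 10))/(W + W) = (2 + 10*9)/((2*W)) = (2 + 90)*(1/(2*W)) = 92*(1/(2*W)) = 46/W)
1/M(t(-16)) = 1/(46/(9 - 1*(-16)²)) = 1/(46/(9 - 1*256)) = 1/(46/(9 - 256)) = 1/(46/(-247)) = 1/(46*(-1/247)) = 1/(-46/247) = -247/46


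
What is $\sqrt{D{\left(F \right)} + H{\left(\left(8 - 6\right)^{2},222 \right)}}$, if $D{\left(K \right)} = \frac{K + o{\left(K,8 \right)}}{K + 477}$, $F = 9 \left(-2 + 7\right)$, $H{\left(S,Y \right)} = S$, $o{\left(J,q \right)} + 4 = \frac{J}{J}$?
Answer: $\frac{\sqrt{30885}}{87} \approx 2.02$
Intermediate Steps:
$o{\left(J,q \right)} = -3$ ($o{\left(J,q \right)} = -4 + \frac{J}{J} = -4 + 1 = -3$)
$F = 45$ ($F = 9 \cdot 5 = 45$)
$D{\left(K \right)} = \frac{-3 + K}{477 + K}$ ($D{\left(K \right)} = \frac{K - 3}{K + 477} = \frac{-3 + K}{477 + K}$)
$\sqrt{D{\left(F \right)} + H{\left(\left(8 - 6\right)^{2},222 \right)}} = \sqrt{\frac{-3 + 45}{477 + 45} + \left(8 - 6\right)^{2}} = \sqrt{\frac{1}{522} \cdot 42 + 2^{2}} = \sqrt{\frac{1}{522} \cdot 42 + 4} = \sqrt{\frac{7}{87} + 4} = \sqrt{\frac{355}{87}} = \frac{\sqrt{30885}}{87}$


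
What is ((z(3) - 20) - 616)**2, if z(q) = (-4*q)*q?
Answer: 451584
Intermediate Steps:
z(q) = -4*q**2
((z(3) - 20) - 616)**2 = ((-4*3**2 - 20) - 616)**2 = ((-4*9 - 20) - 616)**2 = ((-36 - 20) - 616)**2 = (-56 - 616)**2 = (-672)**2 = 451584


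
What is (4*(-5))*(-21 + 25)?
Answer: -80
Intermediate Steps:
(4*(-5))*(-21 + 25) = -20*4 = -80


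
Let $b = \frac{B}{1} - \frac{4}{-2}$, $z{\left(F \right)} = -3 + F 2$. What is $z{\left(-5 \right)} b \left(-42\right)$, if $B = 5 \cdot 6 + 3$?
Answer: $19110$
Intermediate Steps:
$z{\left(F \right)} = -3 + 2 F$
$B = 33$ ($B = 30 + 3 = 33$)
$b = 35$ ($b = \frac{33}{1} - \frac{4}{-2} = 33 \cdot 1 - -2 = 33 + 2 = 35$)
$z{\left(-5 \right)} b \left(-42\right) = \left(-3 + 2 \left(-5\right)\right) 35 \left(-42\right) = \left(-3 - 10\right) 35 \left(-42\right) = \left(-13\right) 35 \left(-42\right) = \left(-455\right) \left(-42\right) = 19110$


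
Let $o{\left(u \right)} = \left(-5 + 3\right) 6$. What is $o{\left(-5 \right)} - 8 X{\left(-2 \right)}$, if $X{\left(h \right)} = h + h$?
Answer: $20$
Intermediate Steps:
$X{\left(h \right)} = 2 h$
$o{\left(u \right)} = -12$ ($o{\left(u \right)} = \left(-2\right) 6 = -12$)
$o{\left(-5 \right)} - 8 X{\left(-2 \right)} = -12 - 8 \cdot 2 \left(-2\right) = -12 - -32 = -12 + 32 = 20$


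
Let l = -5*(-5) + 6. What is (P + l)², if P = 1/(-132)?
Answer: 16736281/17424 ≈ 960.53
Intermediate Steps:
l = 31 (l = 25 + 6 = 31)
P = -1/132 ≈ -0.0075758
(P + l)² = (-1/132 + 31)² = (4091/132)² = 16736281/17424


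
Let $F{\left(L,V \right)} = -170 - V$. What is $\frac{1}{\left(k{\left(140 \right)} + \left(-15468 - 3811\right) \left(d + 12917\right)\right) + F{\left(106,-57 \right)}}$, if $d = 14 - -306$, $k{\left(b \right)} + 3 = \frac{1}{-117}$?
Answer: $- \frac{117}{29857959964} \approx -3.9186 \cdot 10^{-9}$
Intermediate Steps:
$k{\left(b \right)} = - \frac{352}{117}$ ($k{\left(b \right)} = -3 + \frac{1}{-117} = -3 - \frac{1}{117} = - \frac{352}{117}$)
$d = 320$ ($d = 14 + 306 = 320$)
$\frac{1}{\left(k{\left(140 \right)} + \left(-15468 - 3811\right) \left(d + 12917\right)\right) + F{\left(106,-57 \right)}} = \frac{1}{\left(- \frac{352}{117} + \left(-15468 - 3811\right) \left(320 + 12917\right)\right) - 113} = \frac{1}{\left(- \frac{352}{117} - 255196123\right) + \left(-170 + 57\right)} = \frac{1}{\left(- \frac{352}{117} - 255196123\right) - 113} = \frac{1}{- \frac{29857946743}{117} - 113} = \frac{1}{- \frac{29857959964}{117}} = - \frac{117}{29857959964}$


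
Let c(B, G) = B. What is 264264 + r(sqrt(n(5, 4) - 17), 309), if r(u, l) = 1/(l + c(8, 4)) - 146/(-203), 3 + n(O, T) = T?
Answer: 17005699149/64351 ≈ 2.6426e+5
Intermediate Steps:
n(O, T) = -3 + T
r(u, l) = 146/203 + 1/(8 + l) (r(u, l) = 1/(l + 8) - 146/(-203) = 1/(8 + l) - 146*(-1)/203 = 1/(8 + l) - 1*(-146/203) = 1/(8 + l) + 146/203 = 146/203 + 1/(8 + l))
264264 + r(sqrt(n(5, 4) - 17), 309) = 264264 + (1371 + 146*309)/(203*(8 + 309)) = 264264 + (1/203)*(1371 + 45114)/317 = 264264 + (1/203)*(1/317)*46485 = 264264 + 46485/64351 = 17005699149/64351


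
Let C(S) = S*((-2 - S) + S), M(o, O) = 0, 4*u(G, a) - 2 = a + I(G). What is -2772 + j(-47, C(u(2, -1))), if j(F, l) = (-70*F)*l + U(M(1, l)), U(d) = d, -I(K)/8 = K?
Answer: 21903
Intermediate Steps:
I(K) = -8*K
u(G, a) = ½ - 2*G + a/4 (u(G, a) = ½ + (a - 8*G)/4 = ½ + (-2*G + a/4) = ½ - 2*G + a/4)
C(S) = -2*S (C(S) = S*(-2) = -2*S)
j(F, l) = -70*F*l (j(F, l) = (-70*F)*l + 0 = -70*F*l + 0 = -70*F*l)
-2772 + j(-47, C(u(2, -1))) = -2772 - 70*(-47)*(-2*(½ - 2*2 + (¼)*(-1))) = -2772 - 70*(-47)*(-2*(½ - 4 - ¼)) = -2772 - 70*(-47)*(-2*(-15/4)) = -2772 - 70*(-47)*15/2 = -2772 + 24675 = 21903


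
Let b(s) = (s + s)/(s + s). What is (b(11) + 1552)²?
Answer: 2411809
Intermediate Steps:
b(s) = 1 (b(s) = (2*s)/((2*s)) = (2*s)*(1/(2*s)) = 1)
(b(11) + 1552)² = (1 + 1552)² = 1553² = 2411809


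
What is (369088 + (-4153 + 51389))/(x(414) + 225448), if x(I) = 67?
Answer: 11252/6095 ≈ 1.8461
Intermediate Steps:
(369088 + (-4153 + 51389))/(x(414) + 225448) = (369088 + (-4153 + 51389))/(67 + 225448) = (369088 + 47236)/225515 = 416324*(1/225515) = 11252/6095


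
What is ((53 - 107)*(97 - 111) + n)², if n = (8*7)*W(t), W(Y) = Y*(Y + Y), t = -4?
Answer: 6492304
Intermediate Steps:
W(Y) = 2*Y² (W(Y) = Y*(2*Y) = 2*Y²)
n = 1792 (n = (8*7)*(2*(-4)²) = 56*(2*16) = 56*32 = 1792)
((53 - 107)*(97 - 111) + n)² = ((53 - 107)*(97 - 111) + 1792)² = (-54*(-14) + 1792)² = (756 + 1792)² = 2548² = 6492304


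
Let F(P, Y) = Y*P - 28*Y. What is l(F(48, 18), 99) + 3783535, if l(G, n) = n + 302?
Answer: 3783936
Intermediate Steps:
F(P, Y) = -28*Y + P*Y (F(P, Y) = P*Y - 28*Y = -28*Y + P*Y)
l(G, n) = 302 + n
l(F(48, 18), 99) + 3783535 = (302 + 99) + 3783535 = 401 + 3783535 = 3783936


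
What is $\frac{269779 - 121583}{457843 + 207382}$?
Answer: $\frac{148196}{665225} \approx 0.22278$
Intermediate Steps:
$\frac{269779 - 121583}{457843 + 207382} = \frac{148196}{665225}$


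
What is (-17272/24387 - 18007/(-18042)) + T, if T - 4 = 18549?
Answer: 907029633083/48887806 ≈ 18553.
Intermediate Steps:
T = 18553 (T = 4 + 18549 = 18553)
(-17272/24387 - 18007/(-18042)) + T = (-17272/24387 - 18007/(-18042)) + 18553 = (-17272*1/24387 - 18007*(-1/18042)) + 18553 = (-17272/24387 + 18007/18042) + 18553 = 14168365/48887806 + 18553 = 907029633083/48887806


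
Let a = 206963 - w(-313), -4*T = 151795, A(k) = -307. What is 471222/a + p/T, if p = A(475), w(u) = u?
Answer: 11963946403/5243910070 ≈ 2.2815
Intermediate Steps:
T = -151795/4 (T = -¼*151795 = -151795/4 ≈ -37949.)
p = -307
a = 207276 (a = 206963 - 1*(-313) = 206963 + 313 = 207276)
471222/a + p/T = 471222/207276 - 307/(-151795/4) = 471222*(1/207276) - 307*(-4/151795) = 78537/34546 + 1228/151795 = 11963946403/5243910070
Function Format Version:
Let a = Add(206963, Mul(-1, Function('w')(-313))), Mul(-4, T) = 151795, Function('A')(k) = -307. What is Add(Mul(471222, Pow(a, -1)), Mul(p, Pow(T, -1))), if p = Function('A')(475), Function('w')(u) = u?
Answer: Rational(11963946403, 5243910070) ≈ 2.2815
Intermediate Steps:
T = Rational(-151795, 4) (T = Mul(Rational(-1, 4), 151795) = Rational(-151795, 4) ≈ -37949.)
p = -307
a = 207276 (a = Add(206963, Mul(-1, -313)) = Add(206963, 313) = 207276)
Add(Mul(471222, Pow(a, -1)), Mul(p, Pow(T, -1))) = Add(Mul(471222, Pow(207276, -1)), Mul(-307, Pow(Rational(-151795, 4), -1))) = Add(Mul(471222, Rational(1, 207276)), Mul(-307, Rational(-4, 151795))) = Add(Rational(78537, 34546), Rational(1228, 151795)) = Rational(11963946403, 5243910070)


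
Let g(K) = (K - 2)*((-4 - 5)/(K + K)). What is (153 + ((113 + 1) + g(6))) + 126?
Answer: 390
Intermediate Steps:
g(K) = -9*(-2 + K)/(2*K) (g(K) = (-2 + K)*(-9*1/(2*K)) = (-2 + K)*(-9/(2*K)) = -9*(-2 + K)/(2*K))
(153 + ((113 + 1) + g(6))) + 126 = (153 + ((113 + 1) + (-9/2 + 9/6))) + 126 = (153 + (114 + (-9/2 + 9*(⅙)))) + 126 = (153 + (114 + (-9/2 + 3/2))) + 126 = (153 + (114 - 3)) + 126 = (153 + 111) + 126 = 264 + 126 = 390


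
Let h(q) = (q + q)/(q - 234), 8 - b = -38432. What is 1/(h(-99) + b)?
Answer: 37/1422302 ≈ 2.6014e-5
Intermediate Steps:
b = 38440 (b = 8 - 1*(-38432) = 8 + 38432 = 38440)
h(q) = 2*q/(-234 + q) (h(q) = (2*q)/(-234 + q) = 2*q/(-234 + q))
1/(h(-99) + b) = 1/(2*(-99)/(-234 - 99) + 38440) = 1/(2*(-99)/(-333) + 38440) = 1/(2*(-99)*(-1/333) + 38440) = 1/(22/37 + 38440) = 1/(1422302/37) = 37/1422302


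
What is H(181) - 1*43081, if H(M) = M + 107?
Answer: -42793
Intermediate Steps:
H(M) = 107 + M
H(181) - 1*43081 = (107 + 181) - 1*43081 = 288 - 43081 = -42793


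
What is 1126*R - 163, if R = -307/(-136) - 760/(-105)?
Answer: 15035233/1428 ≈ 10529.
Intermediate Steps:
R = 27119/2856 (R = -307*(-1/136) - 760*(-1/105) = 307/136 + 152/21 = 27119/2856 ≈ 9.4955)
1126*R - 163 = 1126*(27119/2856) - 163 = 15267997/1428 - 163 = 15035233/1428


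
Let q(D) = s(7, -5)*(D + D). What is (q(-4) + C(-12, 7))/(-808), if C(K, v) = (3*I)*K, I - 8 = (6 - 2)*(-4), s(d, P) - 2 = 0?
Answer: -34/101 ≈ -0.33663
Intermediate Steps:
s(d, P) = 2 (s(d, P) = 2 + 0 = 2)
I = -8 (I = 8 + (6 - 2)*(-4) = 8 + 4*(-4) = 8 - 16 = -8)
q(D) = 4*D (q(D) = 2*(D + D) = 2*(2*D) = 4*D)
C(K, v) = -24*K (C(K, v) = (3*(-8))*K = -24*K)
(q(-4) + C(-12, 7))/(-808) = (4*(-4) - 24*(-12))/(-808) = (-16 + 288)*(-1/808) = 272*(-1/808) = -34/101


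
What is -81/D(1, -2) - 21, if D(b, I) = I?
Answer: 39/2 ≈ 19.500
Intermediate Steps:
-81/D(1, -2) - 21 = -81/(-2) - 21 = -½*(-81) - 21 = 81/2 - 21 = 39/2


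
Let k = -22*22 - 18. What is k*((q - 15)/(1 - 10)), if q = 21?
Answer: 1004/3 ≈ 334.67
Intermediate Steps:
k = -502 (k = -484 - 18 = -502)
k*((q - 15)/(1 - 10)) = -502*(21 - 15)/(1 - 10) = -3012/(-9) = -3012*(-1)/9 = -502*(-⅔) = 1004/3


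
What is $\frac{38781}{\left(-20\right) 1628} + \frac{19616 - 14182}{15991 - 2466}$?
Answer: $- \frac{69516397}{88074800} \approx -0.78929$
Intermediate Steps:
$\frac{38781}{\left(-20\right) 1628} + \frac{19616 - 14182}{15991 - 2466} = \frac{38781}{-32560} + \frac{5434}{15991 - 2466} = 38781 \left(- \frac{1}{32560}\right) + \frac{5434}{13525} = - \frac{38781}{32560} + 5434 \cdot \frac{1}{13525} = - \frac{38781}{32560} + \frac{5434}{13525} = - \frac{69516397}{88074800}$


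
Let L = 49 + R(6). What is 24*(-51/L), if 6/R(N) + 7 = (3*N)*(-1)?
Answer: -30600/1219 ≈ -25.103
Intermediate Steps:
R(N) = 6/(-7 - 3*N) (R(N) = 6/(-7 + (3*N)*(-1)) = 6/(-7 - 3*N))
L = 1219/25 (L = 49 - 6/(7 + 3*6) = 49 - 6/(7 + 18) = 49 - 6/25 = 1219/25 ≈ 48.760)
24*(-51/L) = 24*(-51/1219/25) = 24*(-51*25/1219) = 24*(-1275/1219) = -30600/1219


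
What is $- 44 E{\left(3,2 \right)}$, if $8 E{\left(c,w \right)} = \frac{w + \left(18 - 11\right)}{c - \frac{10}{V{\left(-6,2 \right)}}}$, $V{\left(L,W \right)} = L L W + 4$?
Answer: $- \frac{1881}{109} \approx -17.257$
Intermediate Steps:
$V{\left(L,W \right)} = 4 + W L^{2}$ ($V{\left(L,W \right)} = L^{2} W + 4 = W L^{2} + 4 = 4 + W L^{2}$)
$E{\left(c,w \right)} = \frac{7 + w}{8 \left(- \frac{5}{38} + c\right)}$ ($E{\left(c,w \right)} = \frac{\left(w + \left(18 - 11\right)\right) \frac{1}{c - \frac{10}{4 + 2 \left(-6\right)^{2}}}}{8} = \frac{\left(w + 7\right) \frac{1}{c - \frac{10}{4 + 2 \cdot 36}}}{8} = \frac{\left(7 + w\right) \frac{1}{c - \frac{10}{4 + 72}}}{8} = \frac{\left(7 + w\right) \frac{1}{c - \frac{10}{76}}}{8} = \frac{\left(7 + w\right) \frac{1}{c - \frac{5}{38}}}{8} = \frac{\left(7 + w\right) \frac{1}{- \frac{5}{38} + c}}{8} = \frac{\frac{1}{- \frac{5}{38} + c} \left(7 + w\right)}{8} = \frac{7 + w}{8 \left(- \frac{5}{38} + c\right)}$)
$- 44 E{\left(3,2 \right)} = - 44 \frac{19 \left(7 + 2\right)}{4 \left(-5 + 38 \cdot 3\right)} = - 44 \cdot \frac{19}{4} \frac{1}{-5 + 114} \cdot 9 = - 44 \cdot \frac{19}{4} \cdot \frac{1}{109} \cdot 9 = \left(-44\right) \frac{171}{436} = - \frac{1881}{109}$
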